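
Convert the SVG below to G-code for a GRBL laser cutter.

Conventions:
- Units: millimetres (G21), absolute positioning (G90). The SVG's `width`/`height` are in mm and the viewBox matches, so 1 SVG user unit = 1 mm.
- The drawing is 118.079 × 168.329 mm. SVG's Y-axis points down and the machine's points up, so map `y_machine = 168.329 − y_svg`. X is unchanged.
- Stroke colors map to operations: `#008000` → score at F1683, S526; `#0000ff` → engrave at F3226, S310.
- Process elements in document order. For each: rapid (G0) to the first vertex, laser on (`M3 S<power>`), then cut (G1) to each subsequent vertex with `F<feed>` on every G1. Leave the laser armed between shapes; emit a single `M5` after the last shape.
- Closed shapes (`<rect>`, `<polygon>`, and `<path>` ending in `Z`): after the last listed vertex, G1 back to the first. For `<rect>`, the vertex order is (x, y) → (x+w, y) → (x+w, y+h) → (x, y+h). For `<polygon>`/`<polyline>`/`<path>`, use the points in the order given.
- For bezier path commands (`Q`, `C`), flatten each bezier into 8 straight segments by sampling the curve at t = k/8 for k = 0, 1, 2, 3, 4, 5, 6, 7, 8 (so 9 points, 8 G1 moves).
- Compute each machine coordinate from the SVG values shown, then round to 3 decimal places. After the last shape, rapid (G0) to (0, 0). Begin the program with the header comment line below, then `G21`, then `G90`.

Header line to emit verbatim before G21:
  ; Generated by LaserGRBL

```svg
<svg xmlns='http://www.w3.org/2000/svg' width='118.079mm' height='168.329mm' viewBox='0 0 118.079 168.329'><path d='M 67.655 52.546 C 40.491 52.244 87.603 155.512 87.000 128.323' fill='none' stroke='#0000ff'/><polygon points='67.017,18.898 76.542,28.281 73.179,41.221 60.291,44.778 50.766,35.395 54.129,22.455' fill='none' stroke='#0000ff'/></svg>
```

; Generated by LaserGRBL
G21
G90
G0 X67.655 Y115.783
M3 S310
G1 X60.712 Y111.498 F3226
G1 X59.303 Y100.247 F3226
G1 X61.998 Y84.770 F3226
G1 X67.367 Y67.812 F3226
G1 X73.982 Y52.114 F3226
G1 X80.412 Y40.418 F3226
G1 X85.228 Y35.468 F3226
G1 X87.000 Y40.006 F3226
G0 X67.017 Y149.431
M3 S310
G1 X76.542 Y140.048 F3226
G1 X73.179 Y127.108 F3226
G1 X60.291 Y123.551 F3226
G1 X50.766 Y132.934 F3226
G1 X54.129 Y145.874 F3226
G1 X67.017 Y149.431 F3226
M5
G0 X0.000 Y0.000

Since the viewBox matches the mm dimensions, user units are millimetres directly. The only transform is the Y-flip y_m = 168.329 − y_svg.

Shape 1 is a cubic bezier drawn with `<path>`. Its stroke #0000ff means engrave at S310, F3226. After flipping Y the toolpath is (67.655,115.783) → (60.712,111.498) → (59.303,100.247) → (61.998,84.770) → (67.367,67.812) → (73.982,52.114) → (80.412,40.418) → (85.228,35.468) → (87.000,40.006).

Shape 2 is a regular polygon drawn with `<polygon>`. Its stroke #0000ff means engrave at S310, F3226. After flipping Y the toolpath is (67.017,149.431) → (76.542,140.048) → (73.179,127.108) → (60.291,123.551) → (50.766,132.934) → (54.129,145.874) → (67.017,149.431), returning to the start.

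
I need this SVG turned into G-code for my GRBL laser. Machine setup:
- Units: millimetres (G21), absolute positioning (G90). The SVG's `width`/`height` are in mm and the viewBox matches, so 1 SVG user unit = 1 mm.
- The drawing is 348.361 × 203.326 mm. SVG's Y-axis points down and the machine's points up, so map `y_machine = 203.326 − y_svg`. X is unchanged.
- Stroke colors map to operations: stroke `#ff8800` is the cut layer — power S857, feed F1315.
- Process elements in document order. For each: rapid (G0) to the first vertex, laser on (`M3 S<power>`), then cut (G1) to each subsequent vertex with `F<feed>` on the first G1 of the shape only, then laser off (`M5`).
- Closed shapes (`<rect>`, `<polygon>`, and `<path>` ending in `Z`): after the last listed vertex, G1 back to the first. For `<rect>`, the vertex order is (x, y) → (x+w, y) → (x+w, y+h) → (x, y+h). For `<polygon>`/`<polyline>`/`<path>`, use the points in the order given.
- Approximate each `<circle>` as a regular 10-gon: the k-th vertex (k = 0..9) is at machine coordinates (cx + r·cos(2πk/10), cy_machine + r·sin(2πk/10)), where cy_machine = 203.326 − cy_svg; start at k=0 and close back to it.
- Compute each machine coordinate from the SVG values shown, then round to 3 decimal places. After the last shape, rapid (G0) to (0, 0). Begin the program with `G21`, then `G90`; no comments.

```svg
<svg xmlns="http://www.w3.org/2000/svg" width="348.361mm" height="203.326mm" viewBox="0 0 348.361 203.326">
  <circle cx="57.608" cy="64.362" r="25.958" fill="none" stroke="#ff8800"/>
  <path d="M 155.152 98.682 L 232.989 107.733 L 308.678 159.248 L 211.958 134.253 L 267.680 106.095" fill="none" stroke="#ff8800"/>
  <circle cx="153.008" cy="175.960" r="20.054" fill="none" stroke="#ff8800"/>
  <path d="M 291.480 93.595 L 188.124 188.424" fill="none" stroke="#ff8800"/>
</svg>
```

G21
G90
G0 X83.566 Y138.964
M3 S857
G1 X78.608 Y154.222 F1315
G1 X65.629 Y163.652
G1 X49.587 Y163.652
G1 X36.608 Y154.222
G1 X31.650 Y138.964
G1 X36.608 Y123.706
G1 X49.587 Y114.276
G1 X65.629 Y114.276
G1 X78.608 Y123.706
G1 X83.566 Y138.964
M5
G0 X155.152 Y104.644
M3 S857
G1 X232.989 Y95.593 F1315
G1 X308.678 Y44.078
G1 X211.958 Y69.073
G1 X267.680 Y97.231
M5
G0 X173.062 Y27.366
M3 S857
G1 X169.232 Y39.153 F1315
G1 X159.205 Y46.438
G1 X146.811 Y46.438
G1 X136.784 Y39.153
G1 X132.954 Y27.366
G1 X136.784 Y15.579
G1 X146.811 Y8.294
G1 X159.205 Y8.294
G1 X169.232 Y15.579
G1 X173.062 Y27.366
M5
G0 X291.480 Y109.731
M3 S857
G1 X188.124 Y14.902 F1315
M5
G0 X0.000 Y0.000

Since the viewBox matches the mm dimensions, user units are millimetres directly. The only transform is the Y-flip y_m = 203.326 − y_svg.

Shape 1 is a circle drawn with `<circle>`. Its stroke #ff8800 means cut at S857, F1315. After flipping Y the toolpath is (83.566,138.964) → (78.608,154.222) → (65.629,163.652) → (49.587,163.652) → (36.608,154.222) → (31.650,138.964) → (36.608,123.706) → (49.587,114.276) → (65.629,114.276) → (78.608,123.706) → (83.566,138.964), returning to the start.

Shape 2 is a open polyline drawn with `<path>`. Its stroke #ff8800 means cut at S857, F1315. After flipping Y the toolpath is (155.152,104.644) → (232.989,95.593) → (308.678,44.078) → (211.958,69.073) → (267.680,97.231).

Shape 3 is a circle drawn with `<circle>`. Its stroke #ff8800 means cut at S857, F1315. After flipping Y the toolpath is (173.062,27.366) → (169.232,39.153) → (159.205,46.438) → (146.811,46.438) → (136.784,39.153) → (132.954,27.366) → (136.784,15.579) → (146.811,8.294) → (159.205,8.294) → (169.232,15.579) → (173.062,27.366), returning to the start.

Shape 4 is a line segment drawn with `<path>`. Its stroke #ff8800 means cut at S857, F1315. After flipping Y the toolpath is (291.480,109.731) → (188.124,14.902).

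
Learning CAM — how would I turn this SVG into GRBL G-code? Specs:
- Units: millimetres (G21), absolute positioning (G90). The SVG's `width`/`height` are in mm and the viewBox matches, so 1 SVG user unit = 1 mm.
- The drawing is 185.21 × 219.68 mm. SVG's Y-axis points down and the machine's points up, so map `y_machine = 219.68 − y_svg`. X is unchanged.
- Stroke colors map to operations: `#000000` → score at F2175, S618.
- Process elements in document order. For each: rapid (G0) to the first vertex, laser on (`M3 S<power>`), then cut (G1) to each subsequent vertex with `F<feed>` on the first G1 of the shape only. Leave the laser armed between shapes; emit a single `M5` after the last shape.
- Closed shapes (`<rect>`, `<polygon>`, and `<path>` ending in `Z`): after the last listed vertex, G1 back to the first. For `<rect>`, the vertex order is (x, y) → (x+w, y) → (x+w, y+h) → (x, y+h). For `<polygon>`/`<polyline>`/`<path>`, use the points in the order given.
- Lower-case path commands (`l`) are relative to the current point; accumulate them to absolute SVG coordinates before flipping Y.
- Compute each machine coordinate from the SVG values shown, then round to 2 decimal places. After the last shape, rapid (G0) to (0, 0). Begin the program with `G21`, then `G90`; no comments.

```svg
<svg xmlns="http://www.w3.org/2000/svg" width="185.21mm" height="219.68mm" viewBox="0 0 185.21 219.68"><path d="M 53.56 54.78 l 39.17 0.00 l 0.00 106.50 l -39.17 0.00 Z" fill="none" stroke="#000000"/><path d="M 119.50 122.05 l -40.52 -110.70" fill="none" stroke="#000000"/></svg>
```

G21
G90
G0 X53.56 Y164.90
M3 S618
G1 X92.73 Y164.90 F2175
G1 X92.73 Y58.40
G1 X53.56 Y58.40
G1 X53.56 Y164.90
G0 X119.50 Y97.63
M3 S618
G1 X78.98 Y208.33 F2175
M5
G0 X0.00 Y0.00

viewBox `0 0 185.21 219.68` with mm width/height → 1 unit = 1 mm. Flip: y_m = 219.68 − y_svg.

**Shape 1** — `<path>` rectangle, stroke `#000000` → score (S618, F2175). Machine vertices: (53.56,164.90) → (92.73,164.90) → (92.73,58.40) → (53.56,58.40) → (53.56,164.90). Closed: final G1 returns to the first vertex.

**Shape 2** — `<path>` line segment, stroke `#000000` → score (S618, F2175). Machine vertices: (119.50,97.63) → (78.98,208.33). Open path.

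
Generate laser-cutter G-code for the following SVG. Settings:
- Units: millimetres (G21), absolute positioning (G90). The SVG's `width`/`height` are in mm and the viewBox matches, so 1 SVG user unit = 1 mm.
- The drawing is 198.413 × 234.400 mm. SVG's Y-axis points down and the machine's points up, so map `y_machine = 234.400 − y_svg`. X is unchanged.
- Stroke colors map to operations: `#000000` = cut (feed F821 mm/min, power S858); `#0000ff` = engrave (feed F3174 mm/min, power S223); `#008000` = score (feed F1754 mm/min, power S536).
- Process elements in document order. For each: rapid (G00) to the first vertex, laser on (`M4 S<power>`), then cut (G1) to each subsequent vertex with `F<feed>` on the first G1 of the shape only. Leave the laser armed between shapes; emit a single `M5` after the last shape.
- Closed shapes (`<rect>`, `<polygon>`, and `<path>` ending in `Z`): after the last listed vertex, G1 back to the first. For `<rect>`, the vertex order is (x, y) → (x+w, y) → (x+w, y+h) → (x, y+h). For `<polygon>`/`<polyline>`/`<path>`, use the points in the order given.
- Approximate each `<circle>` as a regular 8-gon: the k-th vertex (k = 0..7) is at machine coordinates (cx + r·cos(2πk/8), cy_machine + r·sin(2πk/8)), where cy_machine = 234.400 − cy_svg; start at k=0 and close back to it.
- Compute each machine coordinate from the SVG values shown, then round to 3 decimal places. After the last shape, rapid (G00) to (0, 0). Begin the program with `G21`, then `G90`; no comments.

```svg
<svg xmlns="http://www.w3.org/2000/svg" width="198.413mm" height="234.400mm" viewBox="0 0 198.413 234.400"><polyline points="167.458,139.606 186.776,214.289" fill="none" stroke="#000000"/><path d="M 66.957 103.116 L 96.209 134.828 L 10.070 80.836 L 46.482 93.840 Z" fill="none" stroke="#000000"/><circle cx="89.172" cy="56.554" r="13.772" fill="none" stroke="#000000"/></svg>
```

1 u = 1 mm; y_m = 234.400 − y.

[1] `<polyline>` line segment, #000000→cut S858 F821: (167.458,94.794) → (186.776,20.111)

[2] `<path>` closed polygon, #000000→cut S858 F821: (66.957,131.284) → (96.209,99.572) → (10.070,153.564) → (46.482,140.560) → (66.957,131.284) (closed)

[3] `<circle>` circle, #000000→cut S858 F821: (102.944,177.846) → (98.910,187.584) → (89.172,191.618) → (79.434,187.584) → (75.400,177.846) → (79.434,168.108) → (89.172,164.074) → (98.910,168.108) → (102.944,177.846) (closed)

G21
G90
G00 X167.458 Y94.794
M4 S858
G1 X186.776 Y20.111 F821
G00 X66.957 Y131.284
M4 S858
G1 X96.209 Y99.572 F821
G1 X10.070 Y153.564
G1 X46.482 Y140.560
G1 X66.957 Y131.284
G00 X102.944 Y177.846
M4 S858
G1 X98.910 Y187.584 F821
G1 X89.172 Y191.618
G1 X79.434 Y187.584
G1 X75.400 Y177.846
G1 X79.434 Y168.108
G1 X89.172 Y164.074
G1 X98.910 Y168.108
G1 X102.944 Y177.846
M5
G00 X0.000 Y0.000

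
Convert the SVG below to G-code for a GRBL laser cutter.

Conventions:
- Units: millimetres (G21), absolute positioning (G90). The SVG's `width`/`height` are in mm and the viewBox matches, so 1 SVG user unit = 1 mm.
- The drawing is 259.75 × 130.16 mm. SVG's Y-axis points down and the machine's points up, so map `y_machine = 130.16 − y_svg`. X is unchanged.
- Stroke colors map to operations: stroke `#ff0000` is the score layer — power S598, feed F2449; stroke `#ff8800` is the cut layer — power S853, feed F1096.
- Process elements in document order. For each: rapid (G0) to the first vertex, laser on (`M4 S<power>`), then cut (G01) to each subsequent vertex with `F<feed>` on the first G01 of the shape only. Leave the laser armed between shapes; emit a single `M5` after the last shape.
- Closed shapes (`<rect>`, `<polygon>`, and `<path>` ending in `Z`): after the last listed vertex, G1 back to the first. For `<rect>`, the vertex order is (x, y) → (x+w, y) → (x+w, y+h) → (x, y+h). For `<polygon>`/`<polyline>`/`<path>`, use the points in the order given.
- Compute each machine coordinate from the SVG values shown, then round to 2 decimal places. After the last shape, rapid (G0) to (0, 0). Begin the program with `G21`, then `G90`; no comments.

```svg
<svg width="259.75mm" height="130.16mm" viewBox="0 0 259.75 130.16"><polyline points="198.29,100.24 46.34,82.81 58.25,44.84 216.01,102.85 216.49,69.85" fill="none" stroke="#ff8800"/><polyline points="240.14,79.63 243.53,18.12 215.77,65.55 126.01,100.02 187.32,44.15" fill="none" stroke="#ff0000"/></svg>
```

G21
G90
G0 X198.29 Y29.92
M4 S853
G01 X46.34 Y47.35 F1096
G01 X58.25 Y85.32
G01 X216.01 Y27.31
G01 X216.49 Y60.31
G0 X240.14 Y50.53
M4 S598
G01 X243.53 Y112.04 F2449
G01 X215.77 Y64.61
G01 X126.01 Y30.14
G01 X187.32 Y86.01
M5
G0 X0.00 Y0.00

Since the viewBox matches the mm dimensions, user units are millimetres directly. The only transform is the Y-flip y_m = 130.16 − y_svg.

Shape 1 is a open polyline drawn with `<polyline>`. Its stroke #ff8800 means cut at S853, F1096. After flipping Y the toolpath is (198.29,29.92) → (46.34,47.35) → (58.25,85.32) → (216.01,27.31) → (216.49,60.31).

Shape 2 is a open polyline drawn with `<polyline>`. Its stroke #ff0000 means score at S598, F2449. After flipping Y the toolpath is (240.14,50.53) → (243.53,112.04) → (215.77,64.61) → (126.01,30.14) → (187.32,86.01).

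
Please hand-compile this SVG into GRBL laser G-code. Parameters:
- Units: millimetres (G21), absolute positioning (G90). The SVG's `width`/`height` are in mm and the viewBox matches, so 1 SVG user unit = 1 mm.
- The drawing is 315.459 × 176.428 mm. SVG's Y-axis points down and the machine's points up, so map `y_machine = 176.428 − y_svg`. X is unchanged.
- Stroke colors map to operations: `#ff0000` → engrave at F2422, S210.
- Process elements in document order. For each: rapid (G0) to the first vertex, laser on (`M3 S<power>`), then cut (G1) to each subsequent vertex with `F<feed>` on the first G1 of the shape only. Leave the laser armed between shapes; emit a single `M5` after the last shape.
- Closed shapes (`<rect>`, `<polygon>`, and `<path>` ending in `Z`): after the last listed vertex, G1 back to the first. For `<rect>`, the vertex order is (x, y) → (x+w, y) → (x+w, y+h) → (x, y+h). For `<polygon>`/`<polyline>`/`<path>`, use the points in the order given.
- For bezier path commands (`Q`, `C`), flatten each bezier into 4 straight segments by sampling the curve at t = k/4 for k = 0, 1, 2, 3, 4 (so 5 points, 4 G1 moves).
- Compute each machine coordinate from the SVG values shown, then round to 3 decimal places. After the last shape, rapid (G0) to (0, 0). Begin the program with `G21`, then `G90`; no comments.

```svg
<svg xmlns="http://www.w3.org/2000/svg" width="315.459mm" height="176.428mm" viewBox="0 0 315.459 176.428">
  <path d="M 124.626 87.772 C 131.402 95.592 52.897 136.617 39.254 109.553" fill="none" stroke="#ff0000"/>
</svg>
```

G21
G90
G0 X124.626 Y88.656
M3 S210
G1 X116.064 Y78.148 F2422
G1 X89.597 Y64.684
G1 X59.302 Y57.761
G1 X39.254 Y66.875
M5
G0 X0.000 Y0.000

viewBox `0 0 315.459 176.428` with mm width/height → 1 unit = 1 mm. Flip: y_m = 176.428 − y_svg.

**Shape 1** — `<path>` cubic bezier, stroke `#ff0000` → engrave (S210, F2422). Control points (SVG): P0=(124.626,87.772), P1=(131.402,95.592), P2=(52.897,136.617), P3=(39.254,109.553); sampled at t=k/4. Machine vertices: (124.626,88.656) → (116.064,78.148) → (89.597,64.684) → (59.302,57.761) → (39.254,66.875). Open path.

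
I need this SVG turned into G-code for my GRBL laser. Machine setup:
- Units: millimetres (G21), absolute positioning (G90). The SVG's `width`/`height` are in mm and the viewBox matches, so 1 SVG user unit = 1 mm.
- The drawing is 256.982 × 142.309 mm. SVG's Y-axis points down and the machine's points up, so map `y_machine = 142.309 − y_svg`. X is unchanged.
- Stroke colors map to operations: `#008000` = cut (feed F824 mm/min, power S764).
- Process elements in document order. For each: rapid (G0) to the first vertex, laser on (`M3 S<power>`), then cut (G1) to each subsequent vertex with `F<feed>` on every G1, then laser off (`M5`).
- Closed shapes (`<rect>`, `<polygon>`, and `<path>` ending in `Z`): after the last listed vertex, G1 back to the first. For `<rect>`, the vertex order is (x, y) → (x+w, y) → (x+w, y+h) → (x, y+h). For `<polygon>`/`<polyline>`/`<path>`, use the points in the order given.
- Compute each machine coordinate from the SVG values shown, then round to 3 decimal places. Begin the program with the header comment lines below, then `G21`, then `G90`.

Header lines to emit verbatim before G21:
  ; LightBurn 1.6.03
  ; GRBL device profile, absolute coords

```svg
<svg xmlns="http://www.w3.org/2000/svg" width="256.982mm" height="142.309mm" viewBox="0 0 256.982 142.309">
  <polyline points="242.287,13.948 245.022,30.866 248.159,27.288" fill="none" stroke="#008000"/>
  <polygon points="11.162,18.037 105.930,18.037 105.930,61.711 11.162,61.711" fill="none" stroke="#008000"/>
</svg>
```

; LightBurn 1.6.03
; GRBL device profile, absolute coords
G21
G90
G0 X242.287 Y128.361
M3 S764
G1 X245.022 Y111.443 F824
G1 X248.159 Y115.021 F824
M5
G0 X11.162 Y124.272
M3 S764
G1 X105.930 Y124.272 F824
G1 X105.930 Y80.598 F824
G1 X11.162 Y80.598 F824
G1 X11.162 Y124.272 F824
M5

viewBox `0 0 256.982 142.309` with mm width/height → 1 unit = 1 mm. Flip: y_m = 142.309 − y_svg.

**Shape 1** — `<polyline>` open polyline, stroke `#008000` → cut (S764, F824). Machine vertices: (242.287,128.361) → (245.022,111.443) → (248.159,115.021). Open path.

**Shape 2** — `<polygon>` rectangle, stroke `#008000` → cut (S764, F824). Machine vertices: (11.162,124.272) → (105.930,124.272) → (105.930,80.598) → (11.162,80.598) → (11.162,124.272). Closed: final G1 returns to the first vertex.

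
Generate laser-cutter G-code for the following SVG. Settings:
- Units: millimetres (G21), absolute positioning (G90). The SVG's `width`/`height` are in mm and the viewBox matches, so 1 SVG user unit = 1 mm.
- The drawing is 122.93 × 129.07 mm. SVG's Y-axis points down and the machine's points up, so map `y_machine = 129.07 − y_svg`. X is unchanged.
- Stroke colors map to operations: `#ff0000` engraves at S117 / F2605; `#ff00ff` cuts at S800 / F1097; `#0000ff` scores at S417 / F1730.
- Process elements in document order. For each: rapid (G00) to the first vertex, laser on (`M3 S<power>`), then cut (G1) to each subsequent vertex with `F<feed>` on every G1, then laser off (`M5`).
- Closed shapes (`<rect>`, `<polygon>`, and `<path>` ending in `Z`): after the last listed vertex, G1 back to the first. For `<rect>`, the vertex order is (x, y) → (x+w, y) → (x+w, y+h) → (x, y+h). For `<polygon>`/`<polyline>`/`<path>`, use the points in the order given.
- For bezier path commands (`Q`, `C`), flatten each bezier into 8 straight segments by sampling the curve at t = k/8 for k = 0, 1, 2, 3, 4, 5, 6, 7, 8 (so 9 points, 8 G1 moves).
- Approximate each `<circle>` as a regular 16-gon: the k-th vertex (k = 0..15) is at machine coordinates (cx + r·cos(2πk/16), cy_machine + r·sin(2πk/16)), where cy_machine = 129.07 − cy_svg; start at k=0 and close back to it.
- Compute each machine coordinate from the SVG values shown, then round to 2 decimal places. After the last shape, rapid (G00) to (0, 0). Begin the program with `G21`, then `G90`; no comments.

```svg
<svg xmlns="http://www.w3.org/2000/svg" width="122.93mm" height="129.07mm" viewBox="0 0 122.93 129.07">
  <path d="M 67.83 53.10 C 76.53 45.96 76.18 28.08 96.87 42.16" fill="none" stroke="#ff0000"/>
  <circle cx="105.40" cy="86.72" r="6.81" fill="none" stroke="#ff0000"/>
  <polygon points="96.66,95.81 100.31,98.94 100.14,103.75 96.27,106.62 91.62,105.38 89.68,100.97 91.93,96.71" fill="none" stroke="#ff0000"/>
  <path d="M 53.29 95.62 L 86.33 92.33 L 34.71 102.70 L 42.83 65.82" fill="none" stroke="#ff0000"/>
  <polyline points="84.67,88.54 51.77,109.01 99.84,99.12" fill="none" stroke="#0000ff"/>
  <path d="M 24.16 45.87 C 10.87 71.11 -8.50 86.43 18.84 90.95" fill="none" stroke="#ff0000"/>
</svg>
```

G21
G90
G00 X67.83 Y75.97
M3 S117
G1 X70.73 Y79.07 F2605
G1 X73.13 Y82.67 F2605
G1 X75.39 Y86.28 F2605
G1 X77.85 Y89.40 F2605
G1 X80.88 Y91.52 F2605
G1 X84.83 Y92.14 F2605
G1 X90.04 Y90.78 F2605
G1 X96.87 Y86.91 F2605
M5
G00 X112.21 Y42.35
M3 S117
G1 X111.69 Y44.96 F2605
G1 X110.22 Y47.17 F2605
G1 X108.01 Y48.64 F2605
G1 X105.40 Y49.16 F2605
G1 X102.79 Y48.64 F2605
G1 X100.58 Y47.17 F2605
G1 X99.11 Y44.96 F2605
G1 X98.59 Y42.35 F2605
G1 X99.11 Y39.74 F2605
G1 X100.58 Y37.53 F2605
G1 X102.79 Y36.06 F2605
G1 X105.40 Y35.54 F2605
G1 X108.01 Y36.06 F2605
G1 X110.22 Y37.53 F2605
G1 X111.69 Y39.74 F2605
G1 X112.21 Y42.35 F2605
M5
G00 X96.66 Y33.26
M3 S117
G1 X100.31 Y30.13 F2605
G1 X100.14 Y25.32 F2605
G1 X96.27 Y22.45 F2605
G1 X91.62 Y23.69 F2605
G1 X89.68 Y28.10 F2605
G1 X91.93 Y32.36 F2605
G1 X96.66 Y33.26 F2605
M5
G00 X53.29 Y33.45
M3 S117
G1 X86.33 Y36.74 F2605
G1 X34.71 Y26.37 F2605
G1 X42.83 Y63.25 F2605
M5
G00 X84.67 Y40.53
M3 S417
G1 X51.77 Y20.06 F1730
G1 X99.84 Y29.95 F1730
M5
G00 X24.16 Y83.20
M3 S117
G1 X18.99 Y74.20 F2605
G1 X13.88 Y66.14 F2605
G1 X9.43 Y59.04 F2605
G1 X6.26 Y52.89 F2605
G1 X5.00 Y47.71 F2605
G1 X6.27 Y43.52 F2605
G1 X10.67 Y40.32 F2605
G1 X18.84 Y38.12 F2605
M5
G00 X0.00 Y0.00

Since the viewBox matches the mm dimensions, user units are millimetres directly. The only transform is the Y-flip y_m = 129.07 − y_svg.

Shape 1 is a cubic bezier drawn with `<path>`. Its stroke #ff0000 means engrave at S117, F2605. After flipping Y the toolpath is (67.83,75.97) → (70.73,79.07) → (73.13,82.67) → (75.39,86.28) → (77.85,89.40) → (80.88,91.52) → (84.83,92.14) → (90.04,90.78) → (96.87,86.91).

Shape 2 is a circle drawn with `<circle>`. Its stroke #ff0000 means engrave at S117, F2605. After flipping Y the toolpath is (112.21,42.35) → (111.69,44.96) → (110.22,47.17) → (108.01,48.64) → (105.40,49.16) → (102.79,48.64) → (100.58,47.17) → (99.11,44.96) → (98.59,42.35) → (99.11,39.74) → (100.58,37.53) → (102.79,36.06) → (105.40,35.54) → (108.01,36.06) → (110.22,37.53) → (111.69,39.74) → (112.21,42.35), returning to the start.

Shape 3 is a regular polygon drawn with `<polygon>`. Its stroke #ff0000 means engrave at S117, F2605. After flipping Y the toolpath is (96.66,33.26) → (100.31,30.13) → (100.14,25.32) → (96.27,22.45) → (91.62,23.69) → (89.68,28.10) → (91.93,32.36) → (96.66,33.26), returning to the start.

Shape 4 is a open polyline drawn with `<path>`. Its stroke #ff0000 means engrave at S117, F2605. After flipping Y the toolpath is (53.29,33.45) → (86.33,36.74) → (34.71,26.37) → (42.83,63.25).

Shape 5 is a open polyline drawn with `<polyline>`. Its stroke #0000ff means score at S417, F1730. After flipping Y the toolpath is (84.67,40.53) → (51.77,20.06) → (99.84,29.95).

Shape 6 is a cubic bezier drawn with `<path>`. Its stroke #ff0000 means engrave at S117, F2605. After flipping Y the toolpath is (24.16,83.20) → (18.99,74.20) → (13.88,66.14) → (9.43,59.04) → (6.26,52.89) → (5.00,47.71) → (6.27,43.52) → (10.67,40.32) → (18.84,38.12).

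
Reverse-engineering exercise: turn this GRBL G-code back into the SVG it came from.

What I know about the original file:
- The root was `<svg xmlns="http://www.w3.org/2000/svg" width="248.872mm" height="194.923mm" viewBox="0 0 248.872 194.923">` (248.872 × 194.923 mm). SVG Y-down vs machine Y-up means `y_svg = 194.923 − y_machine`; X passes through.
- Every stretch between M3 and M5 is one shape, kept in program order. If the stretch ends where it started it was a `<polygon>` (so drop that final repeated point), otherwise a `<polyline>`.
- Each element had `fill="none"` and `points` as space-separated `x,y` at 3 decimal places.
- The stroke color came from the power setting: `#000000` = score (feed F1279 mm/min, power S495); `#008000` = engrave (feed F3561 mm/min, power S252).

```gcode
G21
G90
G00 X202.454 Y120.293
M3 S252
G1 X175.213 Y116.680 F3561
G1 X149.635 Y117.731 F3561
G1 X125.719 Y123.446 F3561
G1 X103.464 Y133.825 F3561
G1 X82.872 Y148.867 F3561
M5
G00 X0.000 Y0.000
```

<svg xmlns="http://www.w3.org/2000/svg" width="248.872mm" height="194.923mm" viewBox="0 0 248.872 194.923">
  <polyline points="202.454,74.630 175.213,78.243 149.635,77.192 125.719,71.477 103.464,61.098 82.872,46.056" fill="none" stroke="#008000"/>
</svg>

y_svg = 194.923 − y_m. Every run uses S252, so all elements get stroke `#008000` (engrave).

[1] open run; points: 202.454,74.630 175.213,78.243 149.635,77.192 125.719,71.477 103.464,61.098 82.872,46.056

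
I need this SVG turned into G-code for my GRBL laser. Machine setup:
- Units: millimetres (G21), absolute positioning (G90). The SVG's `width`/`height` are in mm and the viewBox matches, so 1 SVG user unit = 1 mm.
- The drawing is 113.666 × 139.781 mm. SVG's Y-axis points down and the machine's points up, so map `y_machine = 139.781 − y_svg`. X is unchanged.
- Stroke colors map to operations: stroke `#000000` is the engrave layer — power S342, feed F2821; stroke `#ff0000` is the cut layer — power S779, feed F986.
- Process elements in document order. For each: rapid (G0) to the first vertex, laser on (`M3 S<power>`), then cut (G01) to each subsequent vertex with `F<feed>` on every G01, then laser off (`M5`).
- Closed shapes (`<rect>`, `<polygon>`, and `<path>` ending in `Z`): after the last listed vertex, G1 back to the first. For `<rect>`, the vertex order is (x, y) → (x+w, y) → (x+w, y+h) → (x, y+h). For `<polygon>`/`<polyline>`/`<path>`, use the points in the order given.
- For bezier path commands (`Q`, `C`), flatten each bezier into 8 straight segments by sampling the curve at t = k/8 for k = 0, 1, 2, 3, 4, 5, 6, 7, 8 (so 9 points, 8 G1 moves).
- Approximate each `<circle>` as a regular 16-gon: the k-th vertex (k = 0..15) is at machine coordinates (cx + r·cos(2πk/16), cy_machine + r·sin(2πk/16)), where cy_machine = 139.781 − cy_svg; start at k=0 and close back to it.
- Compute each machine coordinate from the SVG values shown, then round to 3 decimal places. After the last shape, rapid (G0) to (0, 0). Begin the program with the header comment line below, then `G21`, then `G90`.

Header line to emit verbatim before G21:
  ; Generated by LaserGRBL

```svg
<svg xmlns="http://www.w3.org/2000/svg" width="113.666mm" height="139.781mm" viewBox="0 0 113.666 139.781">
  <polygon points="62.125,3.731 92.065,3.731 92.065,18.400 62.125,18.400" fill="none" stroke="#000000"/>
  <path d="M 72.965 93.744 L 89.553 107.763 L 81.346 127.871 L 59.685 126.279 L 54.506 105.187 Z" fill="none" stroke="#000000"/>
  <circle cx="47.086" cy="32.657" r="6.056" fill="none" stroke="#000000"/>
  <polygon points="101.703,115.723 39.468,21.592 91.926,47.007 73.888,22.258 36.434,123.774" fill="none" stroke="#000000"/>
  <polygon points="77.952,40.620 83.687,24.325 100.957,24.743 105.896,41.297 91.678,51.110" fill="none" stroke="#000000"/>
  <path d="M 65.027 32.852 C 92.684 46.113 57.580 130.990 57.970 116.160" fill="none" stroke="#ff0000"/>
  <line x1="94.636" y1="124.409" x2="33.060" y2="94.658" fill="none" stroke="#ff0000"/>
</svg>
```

; Generated by LaserGRBL
G21
G90
G0 X62.125 Y136.050
M3 S342
G01 X92.065 Y136.050 F2821
G01 X92.065 Y121.381 F2821
G01 X62.125 Y121.381 F2821
G01 X62.125 Y136.050 F2821
M5
G0 X72.965 Y46.037
M3 S342
G01 X89.553 Y32.018 F2821
G01 X81.346 Y11.910 F2821
G01 X59.685 Y13.502 F2821
G01 X54.506 Y34.594 F2821
G01 X72.965 Y46.037 F2821
M5
G0 X53.142 Y107.124
M3 S342
G01 X52.681 Y109.442 F2821
G01 X51.368 Y111.406 F2821
G01 X49.404 Y112.719 F2821
G01 X47.086 Y113.180 F2821
G01 X44.768 Y112.719 F2821
G01 X42.804 Y111.406 F2821
G01 X41.491 Y109.442 F2821
G01 X41.030 Y107.124 F2821
G01 X41.491 Y104.806 F2821
G01 X42.804 Y102.842 F2821
G01 X44.768 Y101.529 F2821
G01 X47.086 Y101.068 F2821
G01 X49.404 Y101.529 F2821
G01 X51.368 Y102.842 F2821
G01 X52.681 Y104.806 F2821
G01 X53.142 Y107.124 F2821
M5
G0 X101.703 Y24.058
M3 S342
G01 X39.468 Y118.189 F2821
G01 X91.926 Y92.774 F2821
G01 X73.888 Y117.523 F2821
G01 X36.434 Y16.007 F2821
G01 X101.703 Y24.058 F2821
M5
G0 X77.952 Y99.161
M3 S342
G01 X83.687 Y115.456 F2821
G01 X100.957 Y115.038 F2821
G01 X105.896 Y98.484 F2821
G01 X91.678 Y88.671 F2821
G01 X77.952 Y99.161 F2821
M5
G0 X65.027 Y106.929
M3 S779
G01 X72.648 Y98.934 F986
G01 X75.537 Y86.232 F986
G01 X74.845 Y70.832 F986
G01 X71.724 Y54.741 F986
G01 X67.324 Y39.967 F986
G01 X62.797 Y28.517 F986
G01 X59.296 Y22.399 F986
G01 X57.970 Y23.621 F986
M5
G0 X94.636 Y15.372
M3 S779
G01 X33.060 Y45.123 F986
M5
G0 X0.000 Y0.000

1 u = 1 mm; y_m = 139.781 − y.

[1] `<polygon>` rectangle, #000000→engrave S342 F2821: (62.125,136.050) → (92.065,136.050) → (92.065,121.381) → (62.125,121.381) → (62.125,136.050) (closed)

[2] `<path>` regular polygon, #000000→engrave S342 F2821: (72.965,46.037) → (89.553,32.018) → (81.346,11.910) → (59.685,13.502) → (54.506,34.594) → (72.965,46.037) (closed)

[3] `<circle>` circle, #000000→engrave S342 F2821: (53.142,107.124) → (52.681,109.442) → (51.368,111.406) → (49.404,112.719) → (47.086,113.180) → (44.768,112.719) → (42.804,111.406) → (41.491,109.442) → (41.030,107.124) → (41.491,104.806) → (42.804,102.842) → (44.768,101.529) → (47.086,101.068) → (49.404,101.529) → (51.368,102.842) → (52.681,104.806) → (53.142,107.124) (closed)

[4] `<polygon>` closed polygon, #000000→engrave S342 F2821: (101.703,24.058) → (39.468,118.189) → (91.926,92.774) → (73.888,117.523) → (36.434,16.007) → (101.703,24.058) (closed)

[5] `<polygon>` regular polygon, #000000→engrave S342 F2821: (77.952,99.161) → (83.687,115.456) → (100.957,115.038) → (105.896,98.484) → (91.678,88.671) → (77.952,99.161) (closed)

[6] `<path>` cubic bezier, #ff0000→cut S779 F986: (65.027,106.929) → (72.648,98.934) → (75.537,86.232) → (74.845,70.832) → (71.724,54.741) → (67.324,39.967) → (62.797,28.517) → (59.296,22.399) → (57.970,23.621)

[7] `<line>` line segment, #ff0000→cut S779 F986: (94.636,15.372) → (33.060,45.123)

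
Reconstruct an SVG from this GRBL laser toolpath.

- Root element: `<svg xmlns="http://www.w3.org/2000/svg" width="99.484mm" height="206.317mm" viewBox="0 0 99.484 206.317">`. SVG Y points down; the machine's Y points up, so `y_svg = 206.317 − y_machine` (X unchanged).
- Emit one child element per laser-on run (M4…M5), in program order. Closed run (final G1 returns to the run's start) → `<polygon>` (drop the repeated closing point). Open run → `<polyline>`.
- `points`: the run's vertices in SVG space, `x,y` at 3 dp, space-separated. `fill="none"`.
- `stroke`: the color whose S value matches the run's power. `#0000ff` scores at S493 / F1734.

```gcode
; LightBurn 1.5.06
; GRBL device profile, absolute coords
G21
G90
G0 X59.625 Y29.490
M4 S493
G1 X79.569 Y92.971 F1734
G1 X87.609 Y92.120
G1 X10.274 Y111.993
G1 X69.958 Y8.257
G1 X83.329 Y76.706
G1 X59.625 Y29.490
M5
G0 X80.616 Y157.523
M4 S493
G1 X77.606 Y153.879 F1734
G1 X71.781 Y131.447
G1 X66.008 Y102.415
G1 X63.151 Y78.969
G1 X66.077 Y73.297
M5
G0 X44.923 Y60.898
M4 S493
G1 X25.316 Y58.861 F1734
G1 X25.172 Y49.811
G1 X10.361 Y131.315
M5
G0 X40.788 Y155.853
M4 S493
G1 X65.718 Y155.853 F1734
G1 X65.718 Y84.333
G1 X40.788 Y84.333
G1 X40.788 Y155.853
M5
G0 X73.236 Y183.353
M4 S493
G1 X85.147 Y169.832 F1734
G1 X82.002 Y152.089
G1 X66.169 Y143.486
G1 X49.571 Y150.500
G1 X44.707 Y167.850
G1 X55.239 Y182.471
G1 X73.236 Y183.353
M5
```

y_svg = 206.317 − y_m. Every run uses S493, so all elements get stroke `#0000ff` (score).

[1] closed run; points: 59.625,176.827 79.569,113.346 87.609,114.197 10.274,94.324 69.958,198.060 83.329,129.611

[2] open run; points: 80.616,48.794 77.606,52.438 71.781,74.870 66.008,103.902 63.151,127.348 66.077,133.020

[3] open run; points: 44.923,145.419 25.316,147.456 25.172,156.506 10.361,75.002

[4] closed run; points: 40.788,50.464 65.718,50.464 65.718,121.984 40.788,121.984

[5] closed run; points: 73.236,22.964 85.147,36.485 82.002,54.228 66.169,62.831 49.571,55.817 44.707,38.467 55.239,23.846

<svg xmlns="http://www.w3.org/2000/svg" width="99.484mm" height="206.317mm" viewBox="0 0 99.484 206.317">
  <polygon points="59.625,176.827 79.569,113.346 87.609,114.197 10.274,94.324 69.958,198.060 83.329,129.611" fill="none" stroke="#0000ff"/>
  <polyline points="80.616,48.794 77.606,52.438 71.781,74.870 66.008,103.902 63.151,127.348 66.077,133.020" fill="none" stroke="#0000ff"/>
  <polyline points="44.923,145.419 25.316,147.456 25.172,156.506 10.361,75.002" fill="none" stroke="#0000ff"/>
  <polygon points="40.788,50.464 65.718,50.464 65.718,121.984 40.788,121.984" fill="none" stroke="#0000ff"/>
  <polygon points="73.236,22.964 85.147,36.485 82.002,54.228 66.169,62.831 49.571,55.817 44.707,38.467 55.239,23.846" fill="none" stroke="#0000ff"/>
</svg>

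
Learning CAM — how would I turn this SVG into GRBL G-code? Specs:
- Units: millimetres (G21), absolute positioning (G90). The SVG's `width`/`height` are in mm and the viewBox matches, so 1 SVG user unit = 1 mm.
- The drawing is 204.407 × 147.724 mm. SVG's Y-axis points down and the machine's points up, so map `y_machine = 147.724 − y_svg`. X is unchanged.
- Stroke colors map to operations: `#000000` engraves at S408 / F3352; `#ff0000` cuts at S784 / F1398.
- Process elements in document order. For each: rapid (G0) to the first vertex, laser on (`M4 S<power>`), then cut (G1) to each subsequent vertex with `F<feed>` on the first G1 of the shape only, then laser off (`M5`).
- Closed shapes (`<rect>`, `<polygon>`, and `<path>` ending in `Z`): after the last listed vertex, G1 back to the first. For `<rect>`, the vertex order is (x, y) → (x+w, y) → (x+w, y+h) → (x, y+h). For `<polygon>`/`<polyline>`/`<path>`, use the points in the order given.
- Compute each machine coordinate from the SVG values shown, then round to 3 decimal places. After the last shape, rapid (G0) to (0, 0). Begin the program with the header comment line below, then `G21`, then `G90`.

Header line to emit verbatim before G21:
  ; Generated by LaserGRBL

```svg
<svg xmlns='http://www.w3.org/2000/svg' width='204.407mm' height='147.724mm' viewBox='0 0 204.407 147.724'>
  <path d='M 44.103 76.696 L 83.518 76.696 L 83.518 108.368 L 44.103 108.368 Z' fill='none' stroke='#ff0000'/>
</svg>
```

; Generated by LaserGRBL
G21
G90
G0 X44.103 Y71.028
M4 S784
G1 X83.518 Y71.028 F1398
G1 X83.518 Y39.356
G1 X44.103 Y39.356
G1 X44.103 Y71.028
M5
G0 X0.000 Y0.000

1 u = 1 mm; y_m = 147.724 − y.

[1] `<path>` rectangle, #ff0000→cut S784 F1398: (44.103,71.028) → (83.518,71.028) → (83.518,39.356) → (44.103,39.356) → (44.103,71.028) (closed)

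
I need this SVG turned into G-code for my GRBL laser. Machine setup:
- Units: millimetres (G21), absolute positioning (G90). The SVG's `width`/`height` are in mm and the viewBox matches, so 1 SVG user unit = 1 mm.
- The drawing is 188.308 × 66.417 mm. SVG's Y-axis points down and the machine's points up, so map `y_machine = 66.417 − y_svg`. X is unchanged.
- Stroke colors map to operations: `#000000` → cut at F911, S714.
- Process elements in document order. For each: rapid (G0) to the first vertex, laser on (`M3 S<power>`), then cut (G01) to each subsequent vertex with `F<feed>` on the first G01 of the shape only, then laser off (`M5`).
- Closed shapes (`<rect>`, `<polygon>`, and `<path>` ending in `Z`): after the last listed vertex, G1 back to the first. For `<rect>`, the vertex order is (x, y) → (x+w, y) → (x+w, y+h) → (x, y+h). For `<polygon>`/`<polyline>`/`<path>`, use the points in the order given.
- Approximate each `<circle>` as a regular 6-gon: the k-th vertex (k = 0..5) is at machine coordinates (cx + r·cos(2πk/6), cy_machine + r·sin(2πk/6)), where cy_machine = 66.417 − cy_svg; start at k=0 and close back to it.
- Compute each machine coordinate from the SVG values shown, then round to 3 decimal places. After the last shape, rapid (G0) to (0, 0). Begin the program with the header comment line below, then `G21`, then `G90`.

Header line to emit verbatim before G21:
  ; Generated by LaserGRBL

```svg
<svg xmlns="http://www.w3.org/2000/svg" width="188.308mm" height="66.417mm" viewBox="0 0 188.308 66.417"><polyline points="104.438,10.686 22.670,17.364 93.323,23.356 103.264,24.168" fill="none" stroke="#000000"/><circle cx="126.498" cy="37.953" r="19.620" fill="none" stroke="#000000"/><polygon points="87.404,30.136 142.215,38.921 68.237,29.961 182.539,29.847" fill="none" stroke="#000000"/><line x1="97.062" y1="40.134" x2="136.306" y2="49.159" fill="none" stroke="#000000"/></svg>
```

Since the viewBox matches the mm dimensions, user units are millimetres directly. The only transform is the Y-flip y_m = 66.417 − y_svg.

Shape 1 is a open polyline drawn with `<polyline>`. Its stroke #000000 means cut at S714, F911. After flipping Y the toolpath is (104.438,55.731) → (22.670,49.053) → (93.323,43.061) → (103.264,42.249).

Shape 2 is a circle drawn with `<circle>`. Its stroke #000000 means cut at S714, F911. After flipping Y the toolpath is (146.118,28.464) → (136.308,45.455) → (116.688,45.455) → (106.878,28.464) → (116.688,11.473) → (136.308,11.473) → (146.118,28.464), returning to the start.

Shape 3 is a closed polygon drawn with `<polygon>`. Its stroke #000000 means cut at S714, F911. After flipping Y the toolpath is (87.404,36.281) → (142.215,27.496) → (68.237,36.456) → (182.539,36.570) → (87.404,36.281), returning to the start.

Shape 4 is a line segment drawn with `<line>`. Its stroke #000000 means cut at S714, F911. After flipping Y the toolpath is (97.062,26.283) → (136.306,17.258).

; Generated by LaserGRBL
G21
G90
G0 X104.438 Y55.731
M3 S714
G01 X22.670 Y49.053 F911
G01 X93.323 Y43.061
G01 X103.264 Y42.249
M5
G0 X146.118 Y28.464
M3 S714
G01 X136.308 Y45.455 F911
G01 X116.688 Y45.455
G01 X106.878 Y28.464
G01 X116.688 Y11.473
G01 X136.308 Y11.473
G01 X146.118 Y28.464
M5
G0 X87.404 Y36.281
M3 S714
G01 X142.215 Y27.496 F911
G01 X68.237 Y36.456
G01 X182.539 Y36.570
G01 X87.404 Y36.281
M5
G0 X97.062 Y26.283
M3 S714
G01 X136.306 Y17.258 F911
M5
G0 X0.000 Y0.000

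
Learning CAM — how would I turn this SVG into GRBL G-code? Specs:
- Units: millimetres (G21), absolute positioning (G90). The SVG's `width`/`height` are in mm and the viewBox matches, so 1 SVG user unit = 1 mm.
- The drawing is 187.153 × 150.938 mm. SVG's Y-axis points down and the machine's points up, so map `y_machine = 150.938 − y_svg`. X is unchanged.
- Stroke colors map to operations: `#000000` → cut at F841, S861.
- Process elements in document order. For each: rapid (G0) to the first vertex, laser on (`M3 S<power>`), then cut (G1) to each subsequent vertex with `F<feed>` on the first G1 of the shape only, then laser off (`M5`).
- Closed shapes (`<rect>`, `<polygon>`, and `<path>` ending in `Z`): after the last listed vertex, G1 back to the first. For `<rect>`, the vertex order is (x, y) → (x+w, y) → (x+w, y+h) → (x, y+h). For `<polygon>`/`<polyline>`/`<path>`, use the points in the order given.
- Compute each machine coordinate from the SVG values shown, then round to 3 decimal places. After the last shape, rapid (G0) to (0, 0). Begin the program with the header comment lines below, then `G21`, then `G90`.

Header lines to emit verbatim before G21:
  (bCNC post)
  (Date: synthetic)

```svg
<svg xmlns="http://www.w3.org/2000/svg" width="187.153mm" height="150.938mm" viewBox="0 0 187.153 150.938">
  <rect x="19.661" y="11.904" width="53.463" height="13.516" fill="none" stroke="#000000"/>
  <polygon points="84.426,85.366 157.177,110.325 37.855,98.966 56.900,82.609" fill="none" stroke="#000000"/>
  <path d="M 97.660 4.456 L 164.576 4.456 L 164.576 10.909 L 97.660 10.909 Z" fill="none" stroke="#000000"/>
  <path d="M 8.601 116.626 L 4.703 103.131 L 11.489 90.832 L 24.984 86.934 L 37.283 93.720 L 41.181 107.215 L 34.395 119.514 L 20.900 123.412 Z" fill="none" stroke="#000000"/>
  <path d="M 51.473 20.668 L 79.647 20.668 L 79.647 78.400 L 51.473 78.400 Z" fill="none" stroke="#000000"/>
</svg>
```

1 u = 1 mm; y_m = 150.938 − y.

[1] `<rect>` rectangle, #000000→cut S861 F841: (19.661,139.034) → (73.124,139.034) → (73.124,125.518) → (19.661,125.518) → (19.661,139.034) (closed)

[2] `<polygon>` closed polygon, #000000→cut S861 F841: (84.426,65.572) → (157.177,40.613) → (37.855,51.972) → (56.900,68.329) → (84.426,65.572) (closed)

[3] `<path>` rectangle, #000000→cut S861 F841: (97.660,146.482) → (164.576,146.482) → (164.576,140.029) → (97.660,140.029) → (97.660,146.482) (closed)

[4] `<path>` regular polygon, #000000→cut S861 F841: (8.601,34.312) → (4.703,47.807) → (11.489,60.106) → (24.984,64.004) → (37.283,57.218) → (41.181,43.723) → (34.395,31.424) → (20.900,27.526) → (8.601,34.312) (closed)

[5] `<path>` rectangle, #000000→cut S861 F841: (51.473,130.270) → (79.647,130.270) → (79.647,72.538) → (51.473,72.538) → (51.473,130.270) (closed)

(bCNC post)
(Date: synthetic)
G21
G90
G0 X19.661 Y139.034
M3 S861
G1 X73.124 Y139.034 F841
G1 X73.124 Y125.518
G1 X19.661 Y125.518
G1 X19.661 Y139.034
M5
G0 X84.426 Y65.572
M3 S861
G1 X157.177 Y40.613 F841
G1 X37.855 Y51.972
G1 X56.900 Y68.329
G1 X84.426 Y65.572
M5
G0 X97.660 Y146.482
M3 S861
G1 X164.576 Y146.482 F841
G1 X164.576 Y140.029
G1 X97.660 Y140.029
G1 X97.660 Y146.482
M5
G0 X8.601 Y34.312
M3 S861
G1 X4.703 Y47.807 F841
G1 X11.489 Y60.106
G1 X24.984 Y64.004
G1 X37.283 Y57.218
G1 X41.181 Y43.723
G1 X34.395 Y31.424
G1 X20.900 Y27.526
G1 X8.601 Y34.312
M5
G0 X51.473 Y130.270
M3 S861
G1 X79.647 Y130.270 F841
G1 X79.647 Y72.538
G1 X51.473 Y72.538
G1 X51.473 Y130.270
M5
G0 X0.000 Y0.000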